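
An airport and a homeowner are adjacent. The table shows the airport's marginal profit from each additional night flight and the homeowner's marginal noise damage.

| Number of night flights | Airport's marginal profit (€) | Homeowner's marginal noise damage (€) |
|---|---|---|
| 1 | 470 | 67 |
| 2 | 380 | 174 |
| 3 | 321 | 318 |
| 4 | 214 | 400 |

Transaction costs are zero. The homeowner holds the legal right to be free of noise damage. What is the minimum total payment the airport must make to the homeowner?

€559

Efficient level: marginal profit ≥ marginal noise damage through level 3, so k* = 3.
With the homeowner holding the right, the airport must at least compensate total damage at k*: 67 + 174 + 318 = 559.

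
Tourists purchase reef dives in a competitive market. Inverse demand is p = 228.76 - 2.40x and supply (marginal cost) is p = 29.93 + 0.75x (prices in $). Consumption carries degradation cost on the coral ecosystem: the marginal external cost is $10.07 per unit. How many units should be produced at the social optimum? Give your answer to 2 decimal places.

Social marginal benefit = demand − MEC = 218.69 - 2.40x.
Set SMB = MC: 218.69 - 2.40x = 29.93 + 0.75x → x* = 59.9238.

x* = 59.92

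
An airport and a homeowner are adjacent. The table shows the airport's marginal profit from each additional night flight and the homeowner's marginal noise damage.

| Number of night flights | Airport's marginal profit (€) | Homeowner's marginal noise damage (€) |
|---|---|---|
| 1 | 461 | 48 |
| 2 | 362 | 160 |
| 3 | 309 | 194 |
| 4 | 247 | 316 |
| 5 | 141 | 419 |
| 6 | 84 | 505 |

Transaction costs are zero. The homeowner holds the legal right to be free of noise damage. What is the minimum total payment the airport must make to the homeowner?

Efficient level: marginal profit ≥ marginal noise damage through level 3, so k* = 3.
With the homeowner holding the right, the airport must at least compensate total damage at k*: 48 + 160 + 194 = 402.

€402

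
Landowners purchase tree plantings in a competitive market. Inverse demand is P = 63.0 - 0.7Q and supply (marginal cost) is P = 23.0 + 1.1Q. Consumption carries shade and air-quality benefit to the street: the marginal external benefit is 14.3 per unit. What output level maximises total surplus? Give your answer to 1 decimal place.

Social marginal benefit = demand + MEB = 77.3 - 0.7Q.
Set SMB = MC: 77.3 - 0.7Q = 23.0 + 1.1Q → Q* = 30.1667.

Q* = 30.2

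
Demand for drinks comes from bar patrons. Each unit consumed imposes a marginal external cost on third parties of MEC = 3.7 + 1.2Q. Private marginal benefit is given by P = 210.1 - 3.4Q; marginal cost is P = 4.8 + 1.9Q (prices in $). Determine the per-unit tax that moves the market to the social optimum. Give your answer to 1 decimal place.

tax = $40.9 per unit

Social marginal benefit = demand − MEC = 206.4 - 4.6Q.
Set SMB = MC: 206.4 - 4.6Q = 4.8 + 1.9Q → Q* = 31.0154.
The Pigouvian tax equals MEC at Q*: 3.7 + 1.2×31.0154 = 40.9185.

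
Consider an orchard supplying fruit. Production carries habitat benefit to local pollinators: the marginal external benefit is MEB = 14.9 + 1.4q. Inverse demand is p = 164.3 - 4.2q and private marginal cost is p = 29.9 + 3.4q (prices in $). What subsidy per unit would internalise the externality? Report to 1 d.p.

Social marginal cost = private MC − MEB = 15.0 + 2.0q.
Set SMC = demand: 15.0 + 2.0q = 164.3 - 4.2q → q* = 24.0806.
The Pigouvian subsidy equals MEB at q*: 14.9 + 1.4×24.0806 = 48.6128.

subsidy = $48.6 per unit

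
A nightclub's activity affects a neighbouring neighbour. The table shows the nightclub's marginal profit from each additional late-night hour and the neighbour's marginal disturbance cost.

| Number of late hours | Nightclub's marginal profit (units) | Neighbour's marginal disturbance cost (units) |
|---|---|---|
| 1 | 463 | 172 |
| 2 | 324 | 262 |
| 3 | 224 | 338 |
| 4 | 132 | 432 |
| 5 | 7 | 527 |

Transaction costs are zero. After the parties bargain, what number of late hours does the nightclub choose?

Bargaining reaches the level where marginal profit last exceeds marginal disturbance cost.
That holds through level 2 (324 ≥ 262) but not at 3 (224 < 338).

2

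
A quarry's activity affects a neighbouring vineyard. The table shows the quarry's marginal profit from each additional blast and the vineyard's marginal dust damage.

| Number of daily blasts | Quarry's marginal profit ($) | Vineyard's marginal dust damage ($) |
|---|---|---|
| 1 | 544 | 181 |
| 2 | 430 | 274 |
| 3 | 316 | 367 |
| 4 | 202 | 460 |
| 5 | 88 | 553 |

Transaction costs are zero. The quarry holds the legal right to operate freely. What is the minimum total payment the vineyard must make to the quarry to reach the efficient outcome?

Left alone the quarry would choose level 5 (marginal profit stays positive).
Efficient level: k* = 2 (marginal profit ≥ marginal dust damage through 2).
The vineyard must at least cover the quarry's forgone profit from cutting 5→2: 316 + 202 + 88 = 606.

$606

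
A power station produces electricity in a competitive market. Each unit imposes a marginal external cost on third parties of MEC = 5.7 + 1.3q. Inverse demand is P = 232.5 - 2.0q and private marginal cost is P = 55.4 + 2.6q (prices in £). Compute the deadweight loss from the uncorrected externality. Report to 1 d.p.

Market equilibrium (private): 55.4 + 2.6q = 232.5 - 2.0q → q_m = 38.5000.
Social marginal cost = private MC + MEC = 61.1 + 3.9q.
Set SMC = demand: 61.1 + 3.9q = 232.5 - 2.0q → q* = 29.0508.
The welfare-loss triangle has base |q_m − q*| and height MEC(q_m) (the vertical gap between SMC and demand is zero at q* and MEC at q_m).
DWL = ½ × 9.4492 × 55.7500 = 263.3965.

DWL = £263.4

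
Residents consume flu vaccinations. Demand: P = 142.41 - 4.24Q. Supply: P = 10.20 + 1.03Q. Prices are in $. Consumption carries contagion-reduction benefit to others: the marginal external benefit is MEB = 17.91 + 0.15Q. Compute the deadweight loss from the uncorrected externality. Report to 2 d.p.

Market equilibrium (private): 10.20 + 1.03Q = 142.41 - 4.24Q → Q_m = 25.0873.
Social marginal benefit = demand + MEB = 160.32 - 4.09Q.
Set SMB = MC: 160.32 - 4.09Q = 10.20 + 1.03Q → Q* = 29.3203.
The loss is the area between SMB and MC from Q* to Q_m; with linear curves that's a triangle of height MEB(Q_m).
DWL = ½ × 4.2330 × 21.6731 = 45.8711.

DWL = $45.87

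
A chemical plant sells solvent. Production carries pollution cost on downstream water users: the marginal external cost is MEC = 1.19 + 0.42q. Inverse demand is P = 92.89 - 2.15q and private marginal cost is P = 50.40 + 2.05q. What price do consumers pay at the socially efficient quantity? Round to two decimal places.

P = 73.67

Social marginal cost = private MC + MEC = 51.59 + 2.47q.
Set SMC = demand: 51.59 + 2.47q = 92.89 - 2.15q → q* = 8.9394.
Consumer price on the demand curve at q*: 92.89 − 2.15×8.9394 = 73.6703.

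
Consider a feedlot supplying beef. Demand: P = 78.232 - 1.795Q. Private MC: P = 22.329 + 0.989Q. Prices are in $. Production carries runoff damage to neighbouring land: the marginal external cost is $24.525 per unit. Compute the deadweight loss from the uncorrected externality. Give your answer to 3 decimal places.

Market equilibrium (private): 22.329 + 0.989Q = 78.232 - 1.795Q → Q_m = 20.0801.
Social marginal cost = private MC + MEC = 46.854 + 0.989Q.
Set SMC = demand: 46.854 + 0.989Q = 78.232 - 1.795Q → Q* = 11.2708.
The welfare-loss triangle has base |Q_m − Q*| and height MEC(Q_m) (the vertical gap between SMC and demand is zero at Q* and MEC at Q_m).
DWL = ½ × 8.8093 × 24.5250 = 108.0240.

DWL = $108.024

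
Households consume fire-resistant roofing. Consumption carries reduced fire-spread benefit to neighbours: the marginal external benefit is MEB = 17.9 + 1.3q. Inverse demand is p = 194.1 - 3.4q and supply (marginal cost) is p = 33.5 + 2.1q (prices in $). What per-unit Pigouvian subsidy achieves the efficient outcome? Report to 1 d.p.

Social marginal benefit = demand + MEB = 212.0 - 2.1q.
Set SMB = MC: 212.0 - 2.1q = 33.5 + 2.1q → q* = 42.5000.
The Pigouvian subsidy equals MEB at q*: 17.9 + 1.3×42.5000 = 73.1500.

subsidy = $73.2 per unit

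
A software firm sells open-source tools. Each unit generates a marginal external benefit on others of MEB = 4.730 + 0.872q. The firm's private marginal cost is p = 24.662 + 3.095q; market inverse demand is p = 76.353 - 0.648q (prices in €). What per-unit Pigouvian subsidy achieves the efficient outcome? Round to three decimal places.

Social marginal cost = private MC − MEB = 19.932 + 2.223q.
Set SMC = demand: 19.932 + 2.223q = 76.353 - 0.648q → q* = 19.6520.
The Pigouvian subsidy equals MEB at q*: 4.730 + 0.872×19.6520 = 21.8665.

subsidy = €21.867 per unit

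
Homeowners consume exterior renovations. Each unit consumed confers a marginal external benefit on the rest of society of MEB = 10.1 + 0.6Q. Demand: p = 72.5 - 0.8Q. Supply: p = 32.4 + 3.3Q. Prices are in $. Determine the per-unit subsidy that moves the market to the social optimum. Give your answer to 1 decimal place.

Social marginal benefit = demand + MEB = 82.6 - 0.2Q.
Set SMB = MC: 82.6 - 0.2Q = 32.4 + 3.3Q → Q* = 14.3429.
The Pigouvian subsidy equals MEB at Q*: 10.1 + 0.6×14.3429 = 18.7057.

subsidy = $18.7 per unit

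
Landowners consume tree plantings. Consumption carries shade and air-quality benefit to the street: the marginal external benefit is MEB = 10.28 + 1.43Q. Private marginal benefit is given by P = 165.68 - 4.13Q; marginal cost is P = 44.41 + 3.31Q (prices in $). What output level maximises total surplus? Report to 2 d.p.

Social marginal benefit = demand + MEB = 175.96 - 2.70Q.
Set SMB = MC: 175.96 - 2.70Q = 44.41 + 3.31Q → Q* = 21.8885.

Q* = 21.89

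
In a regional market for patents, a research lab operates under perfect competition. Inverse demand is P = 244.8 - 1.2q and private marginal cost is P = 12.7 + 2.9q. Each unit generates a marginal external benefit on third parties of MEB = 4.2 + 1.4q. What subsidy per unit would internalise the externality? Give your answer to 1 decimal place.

Social marginal cost = private MC − MEB = 8.5 + 1.5q.
Set SMC = demand: 8.5 + 1.5q = 244.8 - 1.2q → q* = 87.5185.
The Pigouvian subsidy equals MEB at q*: 4.2 + 1.4×87.5185 = 126.7259.

subsidy = 126.7 per unit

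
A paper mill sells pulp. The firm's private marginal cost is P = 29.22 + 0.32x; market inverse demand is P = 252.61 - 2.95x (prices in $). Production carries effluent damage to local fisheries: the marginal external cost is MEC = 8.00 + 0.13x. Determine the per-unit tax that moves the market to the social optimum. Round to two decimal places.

Social marginal cost = private MC + MEC = 37.22 + 0.45x.
Set SMC = demand: 37.22 + 0.45x = 252.61 - 2.95x → x* = 63.3500.
The Pigouvian tax equals MEC at x*: 8.00 + 0.13×63.3500 = 16.2355.

tax = $16.24 per unit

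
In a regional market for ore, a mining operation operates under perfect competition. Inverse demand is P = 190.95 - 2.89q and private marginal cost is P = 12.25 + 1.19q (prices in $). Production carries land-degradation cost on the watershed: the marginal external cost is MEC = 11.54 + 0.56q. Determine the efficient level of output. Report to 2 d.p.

q* = 36.03

Social marginal cost = private MC + MEC = 23.79 + 1.75q.
Set SMC = demand: 23.79 + 1.75q = 190.95 - 2.89q → q* = 36.0259.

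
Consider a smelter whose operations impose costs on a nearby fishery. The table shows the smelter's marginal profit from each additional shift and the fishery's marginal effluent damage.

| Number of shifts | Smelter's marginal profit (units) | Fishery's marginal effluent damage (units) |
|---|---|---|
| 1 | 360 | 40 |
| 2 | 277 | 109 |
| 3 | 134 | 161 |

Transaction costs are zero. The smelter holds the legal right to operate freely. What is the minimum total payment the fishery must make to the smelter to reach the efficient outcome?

Left alone the smelter would choose level 3 (marginal profit stays positive).
Efficient level: k* = 2 (marginal profit ≥ marginal effluent damage through 2).
The fishery must at least cover the smelter's forgone profit from cutting 3→2: 134 = 134.

134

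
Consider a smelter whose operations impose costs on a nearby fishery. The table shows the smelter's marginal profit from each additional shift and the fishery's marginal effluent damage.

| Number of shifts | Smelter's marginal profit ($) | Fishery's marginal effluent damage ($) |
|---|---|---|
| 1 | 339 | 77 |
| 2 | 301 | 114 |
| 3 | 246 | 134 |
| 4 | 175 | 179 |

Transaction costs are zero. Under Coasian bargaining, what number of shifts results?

Bargaining reaches the level where marginal profit last exceeds marginal effluent damage.
That holds through level 3 (246 ≥ 134) but not at 4 (175 < 179).

3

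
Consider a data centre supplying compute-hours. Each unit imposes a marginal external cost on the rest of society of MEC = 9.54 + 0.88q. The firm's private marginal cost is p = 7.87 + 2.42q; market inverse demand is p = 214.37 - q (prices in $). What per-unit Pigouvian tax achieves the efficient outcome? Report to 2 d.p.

Social marginal cost = private MC + MEC = 17.41 + 3.30q.
Set SMC = demand: 17.41 + 3.30q = 214.37 - q → q* = 45.8047.
The Pigouvian tax equals MEC at q*: 9.54 + 0.88×45.8047 = 49.8481.

tax = $49.85 per unit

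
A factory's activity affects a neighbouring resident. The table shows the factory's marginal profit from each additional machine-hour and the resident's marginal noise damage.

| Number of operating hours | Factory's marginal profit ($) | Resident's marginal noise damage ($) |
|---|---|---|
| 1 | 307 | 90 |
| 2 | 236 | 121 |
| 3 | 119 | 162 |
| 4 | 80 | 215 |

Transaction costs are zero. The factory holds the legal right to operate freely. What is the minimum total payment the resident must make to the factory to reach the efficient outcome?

Left alone the factory would choose level 4 (marginal profit stays positive).
Efficient level: k* = 2 (marginal profit ≥ marginal noise damage through 2).
The resident must at least cover the factory's forgone profit from cutting 4→2: 119 + 80 = 199.

$199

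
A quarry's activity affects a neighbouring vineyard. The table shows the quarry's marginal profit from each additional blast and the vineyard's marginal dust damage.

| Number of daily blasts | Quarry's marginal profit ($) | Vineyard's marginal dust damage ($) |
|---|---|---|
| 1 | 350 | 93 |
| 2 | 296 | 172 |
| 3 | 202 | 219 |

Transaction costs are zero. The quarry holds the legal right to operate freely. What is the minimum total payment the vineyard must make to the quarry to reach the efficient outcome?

$202

Left alone the quarry would choose level 3 (marginal profit stays positive).
Efficient level: k* = 2 (marginal profit ≥ marginal dust damage through 2).
The vineyard must at least cover the quarry's forgone profit from cutting 3→2: 202 = 202.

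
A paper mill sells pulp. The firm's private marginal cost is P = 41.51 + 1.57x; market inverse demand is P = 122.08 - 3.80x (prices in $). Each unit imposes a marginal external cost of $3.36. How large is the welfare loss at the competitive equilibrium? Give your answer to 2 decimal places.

Market equilibrium (private): 41.51 + 1.57x = 122.08 - 3.80x → x_m = 15.0037.
Social marginal cost = private MC + MEC = 44.87 + 1.57x.
Set SMC = demand: 44.87 + 1.57x = 122.08 - 3.80x → x* = 14.3780.
Between x* and x_m the wedge SMC − demand runs linearly from 0 to MEC(x_m), so the loss is a triangle.
DWL = ½ × 0.6257 × 3.3600 = 1.0512.

DWL = $1.05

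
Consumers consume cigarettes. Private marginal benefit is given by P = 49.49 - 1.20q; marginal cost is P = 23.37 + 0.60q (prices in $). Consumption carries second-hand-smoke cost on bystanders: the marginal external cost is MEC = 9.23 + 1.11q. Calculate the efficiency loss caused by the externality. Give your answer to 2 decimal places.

Market equilibrium (private): 23.37 + 0.60q = 49.49 - 1.20q → q_m = 14.5111.
Social marginal benefit = demand − MEC = 40.26 - 2.31q.
Set SMB = MC: 40.26 - 2.31q = 23.37 + 0.60q → q* = 5.8041.
Height of the DWL triangle at q_m is MC(q_m) − SMB(q_m) = MEC(q_m) = 25.3373.
DWL = ½ × 8.7070 × 25.3373 = 110.3059.

DWL = $110.31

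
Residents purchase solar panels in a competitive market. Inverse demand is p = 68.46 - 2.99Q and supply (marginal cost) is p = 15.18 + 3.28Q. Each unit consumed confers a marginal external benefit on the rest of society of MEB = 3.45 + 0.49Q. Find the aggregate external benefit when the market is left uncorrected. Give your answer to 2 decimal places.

Market equilibrium (private): 15.18 + 3.28Q = 68.46 - 2.99Q → Q_m = 8.4976.
Total external benefit = ∫₀^{Q_m} (3.45 + 0.49Q) dQ = 3.45×8.4976 + ½×0.49×8.4976² = 47.0080.

47.01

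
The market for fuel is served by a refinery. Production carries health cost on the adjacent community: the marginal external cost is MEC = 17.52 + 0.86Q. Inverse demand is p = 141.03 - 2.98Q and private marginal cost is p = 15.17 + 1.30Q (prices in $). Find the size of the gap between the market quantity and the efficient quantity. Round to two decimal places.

8.33 units

Market equilibrium (private): 15.17 + 1.30Q = 141.03 - 2.98Q → Q_m = 29.4065.
Social marginal cost = private MC + MEC = 32.69 + 2.16Q.
Set SMC = demand: 32.69 + 2.16Q = 141.03 - 2.98Q → Q* = 21.0778.
Gap = |29.4065 − 21.0778| = 8.3287.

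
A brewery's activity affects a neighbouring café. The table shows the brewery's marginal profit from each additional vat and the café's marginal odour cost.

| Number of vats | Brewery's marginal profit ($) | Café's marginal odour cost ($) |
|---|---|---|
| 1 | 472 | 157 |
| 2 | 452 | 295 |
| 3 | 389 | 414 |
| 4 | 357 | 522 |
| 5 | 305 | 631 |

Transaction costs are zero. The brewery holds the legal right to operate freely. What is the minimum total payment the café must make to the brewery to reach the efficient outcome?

Left alone the brewery would choose level 5 (marginal profit stays positive).
Efficient level: k* = 2 (marginal profit ≥ marginal odour cost through 2).
The café must at least cover the brewery's forgone profit from cutting 5→2: 389 + 357 + 305 = 1051.

$1051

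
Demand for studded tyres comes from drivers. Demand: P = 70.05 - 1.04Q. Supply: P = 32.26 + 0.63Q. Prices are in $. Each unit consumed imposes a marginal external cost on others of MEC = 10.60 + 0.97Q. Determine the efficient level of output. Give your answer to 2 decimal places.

Social marginal benefit = demand − MEC = 59.45 - 2.01Q.
Set SMB = MC: 59.45 - 2.01Q = 32.26 + 0.63Q → Q* = 10.2992.

Q* = 10.30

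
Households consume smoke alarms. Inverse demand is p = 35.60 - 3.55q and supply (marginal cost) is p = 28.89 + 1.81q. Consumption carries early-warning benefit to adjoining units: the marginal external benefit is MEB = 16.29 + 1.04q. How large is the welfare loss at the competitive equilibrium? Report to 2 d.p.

Market equilibrium (private): 28.89 + 1.81q = 35.60 - 3.55q → q_m = 1.2519.
Social marginal benefit = demand + MEB = 51.89 - 2.51q.
Set SMB = MC: 51.89 - 2.51q = 28.89 + 1.81q → q* = 5.3241.
The loss is the area between SMB and MC from q* to q_m; with linear curves that's a triangle of height MEB(q_m).
DWL = ½ × 4.0722 × 17.5919 = 35.8189.

DWL = 35.82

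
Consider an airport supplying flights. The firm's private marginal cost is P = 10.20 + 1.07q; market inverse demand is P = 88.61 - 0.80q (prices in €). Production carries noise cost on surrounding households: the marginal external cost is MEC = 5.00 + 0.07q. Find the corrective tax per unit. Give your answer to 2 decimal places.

tax = €7.65 per unit

Social marginal cost = private MC + MEC = 15.20 + 1.14q.
Set SMC = demand: 15.20 + 1.14q = 88.61 - 0.80q → q* = 37.8402.
The Pigouvian tax equals MEC at q*: 5.00 + 0.07×37.8402 = 7.6488.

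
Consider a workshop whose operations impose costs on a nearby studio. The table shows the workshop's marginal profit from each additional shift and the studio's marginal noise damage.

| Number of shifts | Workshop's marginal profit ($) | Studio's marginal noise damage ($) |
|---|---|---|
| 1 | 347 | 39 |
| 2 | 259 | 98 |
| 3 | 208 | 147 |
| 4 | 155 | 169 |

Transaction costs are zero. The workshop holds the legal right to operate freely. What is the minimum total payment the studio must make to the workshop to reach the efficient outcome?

$155

Left alone the workshop would choose level 4 (marginal profit stays positive).
Efficient level: k* = 3 (marginal profit ≥ marginal noise damage through 3).
The studio must at least cover the workshop's forgone profit from cutting 4→3: 155 = 155.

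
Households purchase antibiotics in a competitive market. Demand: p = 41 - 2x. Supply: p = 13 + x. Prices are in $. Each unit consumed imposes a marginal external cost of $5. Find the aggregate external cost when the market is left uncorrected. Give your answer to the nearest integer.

Market equilibrium (private): 13 + x = 41 - 2x → x_m = 9.3333.
Total external cost = MEC × x_m = 5 × 9.3333 = 46.6665.

$47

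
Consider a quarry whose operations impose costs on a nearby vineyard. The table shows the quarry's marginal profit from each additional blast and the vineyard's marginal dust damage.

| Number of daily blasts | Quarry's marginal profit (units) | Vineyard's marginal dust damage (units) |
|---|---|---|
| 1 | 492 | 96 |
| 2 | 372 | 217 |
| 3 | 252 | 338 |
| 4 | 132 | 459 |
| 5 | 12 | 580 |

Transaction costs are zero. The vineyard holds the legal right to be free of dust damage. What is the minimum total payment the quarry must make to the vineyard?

313

Efficient level: marginal profit ≥ marginal dust damage through level 2, so k* = 2.
With the vineyard holding the right, the quarry must at least compensate total damage at k*: 96 + 217 = 313.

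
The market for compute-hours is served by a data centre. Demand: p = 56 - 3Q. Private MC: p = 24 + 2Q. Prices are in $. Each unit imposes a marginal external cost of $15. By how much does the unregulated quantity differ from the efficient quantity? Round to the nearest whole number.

Market equilibrium (private): 24 + 2Q = 56 - 3Q → Q_m = 6.4000.
Social marginal cost = private MC + MEC = 39 + 2Q.
Set SMC = demand: 39 + 2Q = 56 - 3Q → Q* = 3.4000.
Gap = |6.4000 − 3.4000| = 3.0000.

3 units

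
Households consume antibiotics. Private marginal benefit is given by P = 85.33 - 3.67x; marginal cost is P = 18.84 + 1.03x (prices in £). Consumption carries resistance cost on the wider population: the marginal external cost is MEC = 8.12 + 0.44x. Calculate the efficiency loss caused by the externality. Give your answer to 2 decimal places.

Market equilibrium (private): 18.84 + 1.03x = 85.33 - 3.67x → x_m = 14.1468.
Social marginal benefit = demand − MEC = 77.21 - 4.11x.
Set SMB = MC: 77.21 - 4.11x = 18.84 + 1.03x → x* = 11.3560.
Between x* and x_m the wedge MC − SMB runs linearly from 0 to MEC(x_m), so the loss is a triangle.
DWL = ½ × 2.7908 × 14.3446 = 20.0165.

DWL = £20.02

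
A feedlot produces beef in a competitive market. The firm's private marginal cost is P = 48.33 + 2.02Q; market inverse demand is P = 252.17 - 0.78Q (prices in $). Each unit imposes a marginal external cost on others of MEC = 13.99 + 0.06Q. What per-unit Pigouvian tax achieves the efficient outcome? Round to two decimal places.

Social marginal cost = private MC + MEC = 62.32 + 2.08Q.
Set SMC = demand: 62.32 + 2.08Q = 252.17 - 0.78Q → Q* = 66.3811.
The Pigouvian tax equals MEC at Q*: 13.99 + 0.06×66.3811 = 17.9729.

tax = $17.97 per unit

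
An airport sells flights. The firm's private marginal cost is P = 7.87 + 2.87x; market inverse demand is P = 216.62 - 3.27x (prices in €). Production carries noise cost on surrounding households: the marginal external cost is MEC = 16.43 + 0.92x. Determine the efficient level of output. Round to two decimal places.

Social marginal cost = private MC + MEC = 24.30 + 3.79x.
Set SMC = demand: 24.30 + 3.79x = 216.62 - 3.27x → x* = 27.2408.

x* = 27.24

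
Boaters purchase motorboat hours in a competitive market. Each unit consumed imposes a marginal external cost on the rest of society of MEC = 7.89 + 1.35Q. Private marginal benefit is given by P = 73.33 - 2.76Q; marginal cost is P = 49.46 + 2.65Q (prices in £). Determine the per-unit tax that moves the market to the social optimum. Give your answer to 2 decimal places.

tax = £11.08 per unit

Social marginal benefit = demand − MEC = 65.44 - 4.11Q.
Set SMB = MC: 65.44 - 4.11Q = 49.46 + 2.65Q → Q* = 2.3639.
The Pigouvian tax equals MEC at Q*: 7.89 + 1.35×2.3639 = 11.0813.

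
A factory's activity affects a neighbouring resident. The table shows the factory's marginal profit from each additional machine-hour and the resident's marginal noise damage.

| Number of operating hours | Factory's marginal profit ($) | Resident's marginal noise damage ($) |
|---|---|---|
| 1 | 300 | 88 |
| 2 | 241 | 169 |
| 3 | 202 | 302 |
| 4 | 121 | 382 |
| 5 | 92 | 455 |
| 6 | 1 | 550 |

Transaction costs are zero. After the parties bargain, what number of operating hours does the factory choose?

2

Bargaining reaches the level where marginal profit last exceeds marginal noise damage.
That holds through level 2 (241 ≥ 169) but not at 3 (202 < 302).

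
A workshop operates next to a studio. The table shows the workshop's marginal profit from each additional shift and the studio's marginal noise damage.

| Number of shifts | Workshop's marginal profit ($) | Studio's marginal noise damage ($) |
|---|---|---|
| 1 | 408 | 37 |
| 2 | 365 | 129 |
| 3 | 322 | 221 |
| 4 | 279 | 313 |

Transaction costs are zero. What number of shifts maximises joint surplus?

Bargaining reaches the level where marginal profit last exceeds marginal noise damage.
That holds through level 3 (322 ≥ 221) but not at 4 (279 < 313).

3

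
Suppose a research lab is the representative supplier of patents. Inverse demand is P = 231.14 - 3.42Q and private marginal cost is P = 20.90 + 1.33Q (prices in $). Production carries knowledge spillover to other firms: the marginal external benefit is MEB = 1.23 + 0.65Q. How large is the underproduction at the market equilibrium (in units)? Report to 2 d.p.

Market equilibrium (private): 20.90 + 1.33Q = 231.14 - 3.42Q → Q_m = 44.2611.
Social marginal cost = private MC − MEB = 19.67 + 0.68Q.
Set SMC = demand: 19.67 + 0.68Q = 231.14 - 3.42Q → Q* = 51.5780.
Gap = |44.2611 − 51.5780| = 7.3169.

7.32 units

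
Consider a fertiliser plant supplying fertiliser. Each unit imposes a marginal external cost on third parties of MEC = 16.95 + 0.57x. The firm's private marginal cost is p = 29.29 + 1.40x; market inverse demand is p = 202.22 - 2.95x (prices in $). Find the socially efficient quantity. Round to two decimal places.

Social marginal cost = private MC + MEC = 46.24 + 1.97x.
Set SMC = demand: 46.24 + 1.97x = 202.22 - 2.95x → x* = 31.7033.

x* = 31.70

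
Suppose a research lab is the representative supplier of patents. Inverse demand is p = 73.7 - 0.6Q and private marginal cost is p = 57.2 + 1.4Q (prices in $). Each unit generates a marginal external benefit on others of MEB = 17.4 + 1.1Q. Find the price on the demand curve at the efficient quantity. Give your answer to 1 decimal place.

P = $51.1

Social marginal cost = private MC − MEB = 39.8 + 0.3Q.
Set SMC = demand: 39.8 + 0.3Q = 73.7 - 0.6Q → Q* = 37.6667.
Consumer price on the demand curve at Q*: 73.7 − 0.6×37.6667 = 51.1000.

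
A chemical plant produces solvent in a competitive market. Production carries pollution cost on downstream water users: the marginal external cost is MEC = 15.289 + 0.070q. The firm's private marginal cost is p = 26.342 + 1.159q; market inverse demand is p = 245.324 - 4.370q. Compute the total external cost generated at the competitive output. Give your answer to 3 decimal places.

660.440

Market equilibrium (private): 26.342 + 1.159q = 245.324 - 4.370q → q_m = 39.6061.
Total external cost = ∫₀^{q_m} (15.289 + 0.070q) dq = 15.289×39.6061 + ½×0.070×39.6061² = 660.4402.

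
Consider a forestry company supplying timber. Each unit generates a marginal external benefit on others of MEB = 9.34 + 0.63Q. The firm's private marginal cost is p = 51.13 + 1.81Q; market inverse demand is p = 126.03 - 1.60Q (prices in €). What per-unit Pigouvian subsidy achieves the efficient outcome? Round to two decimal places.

subsidy = €28.43 per unit

Social marginal cost = private MC − MEB = 41.79 + 1.18Q.
Set SMC = demand: 41.79 + 1.18Q = 126.03 - 1.60Q → Q* = 30.3022.
The Pigouvian subsidy equals MEB at Q*: 9.34 + 0.63×30.3022 = 28.4304.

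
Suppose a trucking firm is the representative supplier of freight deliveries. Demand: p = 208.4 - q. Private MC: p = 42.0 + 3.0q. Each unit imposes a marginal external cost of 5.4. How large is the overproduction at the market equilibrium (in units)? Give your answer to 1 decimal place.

Market equilibrium (private): 42.0 + 3.0q = 208.4 - q → q_m = 41.6000.
Social marginal cost = private MC + MEC = 47.4 + 3.0q.
Set SMC = demand: 47.4 + 3.0q = 208.4 - q → q* = 40.2500.
Gap = |41.6000 − 40.2500| = 1.3500.

1.4 units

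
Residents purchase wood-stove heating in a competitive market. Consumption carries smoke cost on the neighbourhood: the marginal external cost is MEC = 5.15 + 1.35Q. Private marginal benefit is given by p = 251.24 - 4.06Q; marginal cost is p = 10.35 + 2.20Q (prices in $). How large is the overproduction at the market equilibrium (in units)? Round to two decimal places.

Market equilibrium (private): 10.35 + 2.20Q = 251.24 - 4.06Q → Q_m = 38.4808.
Social marginal benefit = demand − MEC = 246.09 - 5.41Q.
Set SMB = MC: 246.09 - 5.41Q = 10.35 + 2.20Q → Q* = 30.9777.
Gap = |38.4808 − 30.9777| = 7.5031.

7.50 units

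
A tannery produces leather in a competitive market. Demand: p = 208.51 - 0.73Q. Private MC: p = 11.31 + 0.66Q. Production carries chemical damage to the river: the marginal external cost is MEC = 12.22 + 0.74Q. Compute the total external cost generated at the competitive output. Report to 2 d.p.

Market equilibrium (private): 11.31 + 0.66Q = 208.51 - 0.73Q → Q_m = 141.8705.
Total external cost = ∫₀^{Q_m} (12.22 + 0.74Q) dQ = 12.22×141.8705 + ½×0.74×141.8705² = 9180.7359.

9180.74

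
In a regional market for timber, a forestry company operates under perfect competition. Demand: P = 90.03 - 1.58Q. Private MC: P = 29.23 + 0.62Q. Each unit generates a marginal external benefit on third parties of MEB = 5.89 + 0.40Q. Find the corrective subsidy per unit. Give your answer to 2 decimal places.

subsidy = 20.71 per unit

Social marginal cost = private MC − MEB = 23.34 + 0.22Q.
Set SMC = demand: 23.34 + 0.22Q = 90.03 - 1.58Q → Q* = 37.0500.
The Pigouvian subsidy equals MEB at Q*: 5.89 + 0.40×37.0500 = 20.7100.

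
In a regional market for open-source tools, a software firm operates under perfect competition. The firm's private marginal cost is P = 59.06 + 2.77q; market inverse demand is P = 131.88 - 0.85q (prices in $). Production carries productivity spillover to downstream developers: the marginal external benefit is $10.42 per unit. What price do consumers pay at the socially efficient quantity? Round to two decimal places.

Social marginal cost = private MC − MEB = 48.64 + 2.77q.
Set SMC = demand: 48.64 + 2.77q = 131.88 - 0.85q → q* = 22.9945.
Consumer price on the demand curve at q*: 131.88 − 0.85×22.9945 = 112.3347.

P = $112.33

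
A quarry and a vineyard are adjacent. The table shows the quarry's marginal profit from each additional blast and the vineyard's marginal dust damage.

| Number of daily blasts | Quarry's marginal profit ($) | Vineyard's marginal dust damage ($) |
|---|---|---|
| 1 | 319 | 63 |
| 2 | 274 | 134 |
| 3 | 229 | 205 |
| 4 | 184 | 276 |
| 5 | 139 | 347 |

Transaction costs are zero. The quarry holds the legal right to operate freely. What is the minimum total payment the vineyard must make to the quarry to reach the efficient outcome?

Left alone the quarry would choose level 5 (marginal profit stays positive).
Efficient level: k* = 3 (marginal profit ≥ marginal dust damage through 3).
The vineyard must at least cover the quarry's forgone profit from cutting 5→3: 184 + 139 = 323.

$323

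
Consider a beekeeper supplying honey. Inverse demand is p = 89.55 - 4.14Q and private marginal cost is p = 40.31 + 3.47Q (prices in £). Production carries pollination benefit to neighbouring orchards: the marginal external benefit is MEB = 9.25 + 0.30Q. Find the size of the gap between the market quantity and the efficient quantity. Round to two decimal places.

Market equilibrium (private): 40.31 + 3.47Q = 89.55 - 4.14Q → Q_m = 6.4704.
Social marginal cost = private MC − MEB = 31.06 + 3.17Q.
Set SMC = demand: 31.06 + 3.17Q = 89.55 - 4.14Q → Q* = 8.0014.
Gap = |6.4704 − 8.0014| = 1.5310.

1.53 units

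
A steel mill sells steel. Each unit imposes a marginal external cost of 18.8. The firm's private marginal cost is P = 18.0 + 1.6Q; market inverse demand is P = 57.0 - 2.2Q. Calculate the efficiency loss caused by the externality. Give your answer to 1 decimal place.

Market equilibrium (private): 18.0 + 1.6Q = 57.0 - 2.2Q → Q_m = 10.2632.
Social marginal cost = private MC + MEC = 36.8 + 1.6Q.
Set SMC = demand: 36.8 + 1.6Q = 57.0 - 2.2Q → Q* = 5.3158.
The welfare-loss triangle has base |Q_m − Q*| and height MEC(Q_m) (the vertical gap between SMC and demand is zero at Q* and MEC at Q_m).
DWL = ½ × 4.9474 × 18.8000 = 46.5056.

DWL = 46.5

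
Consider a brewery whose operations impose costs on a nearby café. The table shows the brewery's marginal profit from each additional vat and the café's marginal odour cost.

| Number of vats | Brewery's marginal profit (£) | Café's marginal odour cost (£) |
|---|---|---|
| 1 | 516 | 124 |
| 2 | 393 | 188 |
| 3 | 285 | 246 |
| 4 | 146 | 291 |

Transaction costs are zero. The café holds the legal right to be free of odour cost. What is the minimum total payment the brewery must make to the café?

Efficient level: marginal profit ≥ marginal odour cost through level 3, so k* = 3.
With the café holding the right, the brewery must at least compensate total damage at k*: 124 + 188 + 246 = 558.

£558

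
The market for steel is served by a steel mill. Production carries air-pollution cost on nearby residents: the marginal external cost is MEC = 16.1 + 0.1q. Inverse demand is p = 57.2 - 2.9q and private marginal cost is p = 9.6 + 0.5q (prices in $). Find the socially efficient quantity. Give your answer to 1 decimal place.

Social marginal cost = private MC + MEC = 25.7 + 0.6q.
Set SMC = demand: 25.7 + 0.6q = 57.2 - 2.9q → q* = 9.0000.

q* = 9.0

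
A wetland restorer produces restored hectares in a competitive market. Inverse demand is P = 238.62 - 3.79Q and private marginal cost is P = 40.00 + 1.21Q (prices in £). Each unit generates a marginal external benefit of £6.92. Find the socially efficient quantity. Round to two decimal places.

Q* = 41.11

Social marginal cost = private MC − MEB = 33.08 + 1.21Q.
Set SMC = demand: 33.08 + 1.21Q = 238.62 - 3.79Q → Q* = 41.1080.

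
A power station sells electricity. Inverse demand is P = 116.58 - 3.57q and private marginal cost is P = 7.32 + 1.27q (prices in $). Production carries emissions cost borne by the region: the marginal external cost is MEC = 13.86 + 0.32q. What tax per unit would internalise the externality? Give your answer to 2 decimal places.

Social marginal cost = private MC + MEC = 21.18 + 1.59q.
Set SMC = demand: 21.18 + 1.59q = 116.58 - 3.57q → q* = 18.4884.
The Pigouvian tax equals MEC at q*: 13.86 + 0.32×18.4884 = 19.7763.

tax = $19.78 per unit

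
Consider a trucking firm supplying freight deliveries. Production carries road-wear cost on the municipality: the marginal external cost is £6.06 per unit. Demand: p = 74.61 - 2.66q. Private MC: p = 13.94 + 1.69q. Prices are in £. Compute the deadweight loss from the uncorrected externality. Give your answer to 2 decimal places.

DWL = £4.22

Market equilibrium (private): 13.94 + 1.69q = 74.61 - 2.66q → q_m = 13.9471.
Social marginal cost = private MC + MEC = 20.00 + 1.69q.
Set SMC = demand: 20.00 + 1.69q = 74.61 - 2.66q → q* = 12.5540.
The loss is the area between SMC and demand from q* to q_m; with linear curves that's a triangle of height MEC(q_m).
DWL = ½ × 1.3931 × 6.0600 = 4.2211.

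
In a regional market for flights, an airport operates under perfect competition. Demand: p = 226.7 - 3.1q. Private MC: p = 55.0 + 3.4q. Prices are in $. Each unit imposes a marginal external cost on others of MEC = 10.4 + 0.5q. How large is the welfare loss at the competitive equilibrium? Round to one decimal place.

DWL = $39.8

Market equilibrium (private): 55.0 + 3.4q = 226.7 - 3.1q → q_m = 26.4154.
Social marginal cost = private MC + MEC = 65.4 + 3.9q.
Set SMC = demand: 65.4 + 3.9q = 226.7 - 3.1q → q* = 23.0429.
The loss is the area between SMC and demand from q* to q_m; with linear curves that's a triangle of height MEC(q_m).
DWL = ½ × 3.3725 × 23.6077 = 39.8085.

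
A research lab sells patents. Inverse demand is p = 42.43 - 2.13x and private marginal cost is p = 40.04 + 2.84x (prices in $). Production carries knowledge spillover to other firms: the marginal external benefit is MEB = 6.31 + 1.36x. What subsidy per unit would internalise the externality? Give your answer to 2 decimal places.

subsidy = $9.59 per unit

Social marginal cost = private MC − MEB = 33.73 + 1.48x.
Set SMC = demand: 33.73 + 1.48x = 42.43 - 2.13x → x* = 2.4100.
The Pigouvian subsidy equals MEB at x*: 6.31 + 1.36×2.4100 = 9.5876.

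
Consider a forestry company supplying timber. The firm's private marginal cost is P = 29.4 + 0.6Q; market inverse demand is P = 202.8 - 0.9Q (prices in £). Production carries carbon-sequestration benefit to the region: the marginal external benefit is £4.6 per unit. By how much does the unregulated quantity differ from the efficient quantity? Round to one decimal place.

Market equilibrium (private): 29.4 + 0.6Q = 202.8 - 0.9Q → Q_m = 115.6000.
Social marginal cost = private MC − MEB = 24.8 + 0.6Q.
Set SMC = demand: 24.8 + 0.6Q = 202.8 - 0.9Q → Q* = 118.6667.
Gap = |115.6000 − 118.6667| = 3.0667.

3.1 units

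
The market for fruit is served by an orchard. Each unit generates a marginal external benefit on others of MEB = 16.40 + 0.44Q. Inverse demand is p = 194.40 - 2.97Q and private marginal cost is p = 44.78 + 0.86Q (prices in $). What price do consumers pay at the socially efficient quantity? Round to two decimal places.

Social marginal cost = private MC − MEB = 28.38 + 0.42Q.
Set SMC = demand: 28.38 + 0.42Q = 194.40 - 2.97Q → Q* = 48.9735.
Consumer price on the demand curve at Q*: 194.40 − 2.97×48.9735 = 48.9487.

P = $48.95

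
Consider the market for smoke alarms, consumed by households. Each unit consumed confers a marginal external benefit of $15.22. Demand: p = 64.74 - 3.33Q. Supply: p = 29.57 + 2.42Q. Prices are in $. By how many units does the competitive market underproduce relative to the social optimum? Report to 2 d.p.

Market equilibrium (private): 29.57 + 2.42Q = 64.74 - 3.33Q → Q_m = 6.1165.
Social marginal benefit = demand + MEB = 79.96 - 3.33Q.
Set SMB = MC: 79.96 - 3.33Q = 29.57 + 2.42Q → Q* = 8.7635.
Gap = |6.1165 − 8.7635| = 2.6470.

2.65 units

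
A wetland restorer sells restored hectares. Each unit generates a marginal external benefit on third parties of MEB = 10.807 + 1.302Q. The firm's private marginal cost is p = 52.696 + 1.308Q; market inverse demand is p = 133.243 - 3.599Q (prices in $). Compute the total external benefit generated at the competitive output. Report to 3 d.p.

Market equilibrium (private): 52.696 + 1.308Q = 133.243 - 3.599Q → Q_m = 16.4147.
Total external benefit = ∫₀^{Q_m} (10.807 + 1.302Q) dQ = 10.807×16.4147 + ½×1.302×16.4147² = 352.8006.

$352.801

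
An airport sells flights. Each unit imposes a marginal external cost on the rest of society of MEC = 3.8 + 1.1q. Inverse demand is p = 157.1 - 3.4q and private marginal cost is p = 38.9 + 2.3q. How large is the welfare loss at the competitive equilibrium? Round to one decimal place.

Market equilibrium (private): 38.9 + 2.3q = 157.1 - 3.4q → q_m = 20.7368.
Social marginal cost = private MC + MEC = 42.7 + 3.4q.
Set SMC = demand: 42.7 + 3.4q = 157.1 - 3.4q → q* = 16.8235.
The welfare-loss triangle has base |q_m − q*| and height MEC(q_m) (the vertical gap between SMC and demand is zero at q* and MEC at q_m).
DWL = ½ × 3.9133 × 26.6105 = 52.0674.

DWL = 52.1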